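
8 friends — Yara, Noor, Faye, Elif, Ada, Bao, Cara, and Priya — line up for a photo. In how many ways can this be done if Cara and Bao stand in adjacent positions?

Glue Cara and Bao into one block (2 internal orders), leaving 7 units to arrange in a row.
So the count is 2·(7)! = 10080.

10080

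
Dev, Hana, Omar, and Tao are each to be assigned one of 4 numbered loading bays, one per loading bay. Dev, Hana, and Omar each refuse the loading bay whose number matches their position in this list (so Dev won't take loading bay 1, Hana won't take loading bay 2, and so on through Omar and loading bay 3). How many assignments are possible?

Let Aᵢ (for i ∈ {1, 2, 3}) be the placements that put person i in their forbidden loading bay. Any j of these fix j positions, leaving (4−j)! ways to fill the rest, and there are C(3,j) ways to pick which j.
By inclusion–exclusion, the number of valid placements is Σ_{j=0}^{3} (−1)^j C(3,j)·(4−j)!.
Computing: 24 − 18 + 6 − 1 = 11.

11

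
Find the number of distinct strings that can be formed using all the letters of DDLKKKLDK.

1260

The 9 letters of DDLKKKLDK have repeats: D appearing 3 times, K appearing 4 times, and L appearing twice.
Dividing 9! = 362880 by 4!·3!·2! = 288 for the repeated letters gives 1260.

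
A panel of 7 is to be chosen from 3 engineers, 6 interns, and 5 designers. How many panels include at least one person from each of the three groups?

3058

With no constraint there are C(14,7) = 3432 possible selections.
Selections missing a whole group: no engineers → C(11,7) = 330; no interns → C(8,7) = 8; no designers → C(9,7) = 36.
Add back selections omitting two groups (i.e. drawn from a single group): C(3,7) + C(6,7) + C(5,7) = 0.
By inclusion–exclusion: 3432 − 374 + 0 = 3058.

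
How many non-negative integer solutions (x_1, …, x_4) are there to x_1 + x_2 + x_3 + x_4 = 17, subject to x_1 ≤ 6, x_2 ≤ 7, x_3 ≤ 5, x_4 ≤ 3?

Ignoring the caps, the number of non-negative solutions to x_1+…+x_4 = 17 is C(20,3) = 1140.
Subtract solutions that violate a single cap (substitute x_i' = x_i − (cap_i+1)): x_1 ≥ 7 gives C(13,3) = 286; x_2 ≥ 8 gives C(12,3) = 220; x_3 ≥ 6 gives C(14,3) = 364; x_4 ≥ 4 gives C(16,3) = 560. Together 1430.
Add back pairs where two caps are both exceeded: 10 + 35 + 84 + 20 + 56 + 120 = 325.
Subtract triples: 0 + 0 + 1 + 0 = 1.
By inclusion–exclusion the count is 1140 − 1430 + 325 − 1 = 34.

34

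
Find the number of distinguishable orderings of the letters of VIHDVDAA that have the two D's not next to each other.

3780

Total arrangements of VIHDVDAA: 8!/(2!·2!·2!) = 5040.
Arrangements with the D's together: treat DD as one letter, giving (7)!/(2!·2!) = 1260.
Subtracting, 5040 − 1260 = 3780 arrangements keep the D's apart.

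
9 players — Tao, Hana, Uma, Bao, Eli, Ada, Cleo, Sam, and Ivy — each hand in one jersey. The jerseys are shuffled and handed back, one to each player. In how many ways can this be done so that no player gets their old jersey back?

This is the derangement count D_9: permutations of 9 items with no fixed point.
By inclusion–exclusion this is Σ_{j=0}^{9} (−1)^j C(9,j)·(9−j)!.
Computing: 362880 − 362880 + 181440 − 60480 + 15120 − 3024 + 504 − 72 + 9 − 1 = 133496.

133496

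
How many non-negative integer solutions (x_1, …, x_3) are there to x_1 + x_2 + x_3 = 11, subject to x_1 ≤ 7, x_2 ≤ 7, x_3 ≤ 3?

22

Ignoring the caps, the number of non-negative solutions to x_1+…+x_3 = 11 is C(13,2) = 78.
Subtract solutions that violate a single cap (substitute x_i' = x_i − (cap_i+1)): x_1 ≥ 8 gives C(5,2) = 10; x_2 ≥ 8 gives C(5,2) = 10; x_3 ≥ 4 gives C(9,2) = 36. Together 56.
No two caps can be exceeded simultaneously, so the pair terms are all 0.
By inclusion–exclusion the count is 78 − 56 + 0 = 22.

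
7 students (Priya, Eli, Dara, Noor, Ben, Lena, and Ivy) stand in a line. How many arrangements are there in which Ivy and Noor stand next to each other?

Glue Ivy and Noor into one block (2 internal orders), leaving 6 units to arrange in a row.
That gives 2 × 6! = 2 × 720 = 1440.

1440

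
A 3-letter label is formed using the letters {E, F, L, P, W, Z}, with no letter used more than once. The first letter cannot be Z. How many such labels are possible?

The first letter has 6−1 = 5 choices (anything except Z).
The remaining 2 letters are filled from the other 5 symbols without repetition: 5 × 4 = 20.
Total: 5 × 20 = 100.

100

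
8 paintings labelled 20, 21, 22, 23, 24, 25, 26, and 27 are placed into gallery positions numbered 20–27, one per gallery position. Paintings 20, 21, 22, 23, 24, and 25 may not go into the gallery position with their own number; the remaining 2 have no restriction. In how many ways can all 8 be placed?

Let Aᵢ (for 20 ≤ i ≤ 25) be the placements that put painting i in its forbidden gallery position. Any j of these fix j positions, leaving (8−j)! ways to fill the rest, and there are C(6,j) ways to pick which j.
By inclusion–exclusion, the number of valid placements is Σ_{j=0}^{6} (−1)^j C(6,j)·(8−j)!.
Computing: 40320 − 30240 + 10800 − 2400 + 360 − 36 + 2 = 18806.

18806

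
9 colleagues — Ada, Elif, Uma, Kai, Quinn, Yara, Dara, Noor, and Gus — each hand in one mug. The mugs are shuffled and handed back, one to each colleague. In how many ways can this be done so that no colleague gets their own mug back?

133496

This is the derangement count D_9: permutations of 9 items with no fixed point.
By inclusion–exclusion this is Σ_{j=0}^{9} (−1)^j C(9,j)·(9−j)!.
Computing: 362880 − 362880 + 181440 − 60480 + 15120 − 3024 + 504 − 72 + 9 − 1 = 133496.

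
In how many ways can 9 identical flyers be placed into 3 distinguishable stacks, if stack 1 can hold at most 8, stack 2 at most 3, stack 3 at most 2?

11

By stars and bars, unrestricted non-negative solutions to x_1+…+x_3 = 9 number C(9+2,2) = 55.
Subtract solutions that violate a single cap (substitute x_i' = x_i − (cap_i+1)): x_1 ≥ 9 gives C(2,2) = 1; x_2 ≥ 4 gives C(7,2) = 21; x_3 ≥ 3 gives C(8,2) = 28. Together 50.
Add back pairs where two caps are both exceeded: 0 + 0 + 6 = 6.
By inclusion–exclusion the count is 55 − 50 + 6 = 11.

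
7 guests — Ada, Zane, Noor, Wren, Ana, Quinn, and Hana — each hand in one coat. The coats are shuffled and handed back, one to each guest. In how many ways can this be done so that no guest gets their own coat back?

Let Aᵢ be the assignments in which guest i gets their own coat. We want the size of the complement of A₁∪…∪A_7.
By inclusion–exclusion this is Σ_{j=0}^{7} (−1)^j C(7,j)·(7−j)!.
Computing: 5040 − 5040 + 2520 − 840 + 210 − 42 + 7 − 1 = 1854.

1854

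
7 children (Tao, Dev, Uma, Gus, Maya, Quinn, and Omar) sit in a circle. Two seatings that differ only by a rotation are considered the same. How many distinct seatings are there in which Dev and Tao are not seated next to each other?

Without the restriction there are (6)! = 720 seatings.
Those with Dev next to Tao: fuse the pair into one unit and seat 6 units around a circle — 2·(5)! = 240.
Subtracting, 720 − 240 = 480.

480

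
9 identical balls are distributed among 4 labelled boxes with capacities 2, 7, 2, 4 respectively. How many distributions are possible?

Ignoring the caps, the number of non-negative solutions to x_1+…+x_4 = 9 is C(12,3) = 220.
Subtract solutions that violate a single cap (substitute x_i' = x_i − (cap_i+1)): x_1 ≥ 3 gives C(9,3) = 84; x_2 ≥ 8 gives C(4,3) = 4; x_3 ≥ 3 gives C(9,3) = 84; x_4 ≥ 5 gives C(7,3) = 35. Together 207.
Add back pairs where two caps are both exceeded: 0 + 20 + 4 + 0 + 0 + 4 = 28.
By inclusion–exclusion the count is 220 − 207 + 28 = 41.

41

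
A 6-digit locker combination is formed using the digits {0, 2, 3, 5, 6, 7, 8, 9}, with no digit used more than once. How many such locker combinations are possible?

Choose and order 6 of the 8 symbols: the first digit has 8 options, the next 7, and so on down to 3.
That product is 8 × 7 × 6 × 5 × 4 × 3 = 20160.

20160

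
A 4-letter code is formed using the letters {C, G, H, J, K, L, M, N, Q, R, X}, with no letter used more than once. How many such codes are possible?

This is a permutation of 4 out of 11: P(11,4) = 11!/7!.
11 × 10 × 9 × 8 = 7920.

7920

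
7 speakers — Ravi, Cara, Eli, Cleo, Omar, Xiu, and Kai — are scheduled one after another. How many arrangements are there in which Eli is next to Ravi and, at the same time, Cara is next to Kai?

Treat {Eli,Ravi} as one block (2 orders) and {Cara,Kai} as another (2 orders).
That leaves 5 units to arrange: 2 × 2 × 5! = 4 × 120 = 480.

480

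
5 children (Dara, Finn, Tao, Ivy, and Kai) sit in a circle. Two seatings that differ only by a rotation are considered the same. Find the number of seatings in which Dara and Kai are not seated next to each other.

12

Without the restriction there are (4)! = 24 seatings.
Seatings with Dara beside Kai: treat them as a block with 2 internal orders, giving 2 × (3)! = 12.
Subtracting, 24 − 12 = 12.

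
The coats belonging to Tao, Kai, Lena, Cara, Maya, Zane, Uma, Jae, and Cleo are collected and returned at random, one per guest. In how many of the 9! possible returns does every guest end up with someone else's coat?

Count assignments avoiding every fixed point. For any j of the 9 guests fixed to their own coat, the other 9−j can be arranged in (9−j)! ways.
By inclusion–exclusion this is Σ_{j=0}^{9} (−1)^j C(9,j)·(9−j)!.
Computing: 362880 − 362880 + 181440 − 60480 + 15120 − 3024 + 504 − 72 + 9 − 1 = 133496.

133496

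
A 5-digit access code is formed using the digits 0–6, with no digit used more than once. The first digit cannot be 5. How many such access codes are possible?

2160

The first digit has 7−1 = 6 choices (anything except 5).
The remaining 4 digits are filled from the other 6 symbols without repetition: 6 × 5 × 4 × 3 = 360.
Total: 6 × 360 = 2160.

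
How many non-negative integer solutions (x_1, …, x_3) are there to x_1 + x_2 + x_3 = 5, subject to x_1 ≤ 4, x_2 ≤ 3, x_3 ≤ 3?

14

By stars and bars, unrestricted non-negative solutions to x_1+…+x_3 = 5 number C(5+2,2) = 21.
Subtract solutions that violate a single cap (substitute x_i' = x_i − (cap_i+1)): x_1 ≥ 5 gives C(2,2) = 1; x_2 ≥ 4 gives C(3,2) = 3; x_3 ≥ 4 gives C(3,2) = 3. Together 7.
No two caps can be exceeded simultaneously, so the pair terms are all 0.
By inclusion–exclusion the count is 21 − 7 + 0 = 14.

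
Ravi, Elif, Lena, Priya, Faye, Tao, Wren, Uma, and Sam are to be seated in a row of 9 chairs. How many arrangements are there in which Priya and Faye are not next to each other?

There are 9! = 362880 arrangements in all. If Priya and Faye are adjacent, merging them into one block gives 2·(8)! = 80640 arrangements.
So 362880 − 80640 = 282240 arrangements keep them apart.

282240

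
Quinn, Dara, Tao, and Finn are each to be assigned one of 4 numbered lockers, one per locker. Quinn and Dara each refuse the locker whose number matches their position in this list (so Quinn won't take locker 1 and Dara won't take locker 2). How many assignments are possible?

Let Aᵢ (for i ∈ {1, 2}) be the placements that put person i in their forbidden locker. Any j of these fix j positions, leaving (4−j)! ways to fill the rest, and there are C(2,j) ways to pick which j.
By inclusion–exclusion, the number of valid placements is Σ_{j=0}^{2} (−1)^j C(2,j)·(4−j)!.
Computing: 24 − 12 + 2 = 14.

14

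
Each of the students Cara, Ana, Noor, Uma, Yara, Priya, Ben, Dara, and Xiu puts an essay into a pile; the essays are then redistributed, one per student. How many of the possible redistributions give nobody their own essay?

133496

Let Aᵢ be the assignments in which student i gets their own essay. We want the size of the complement of A₁∪…∪A_9.
By inclusion–exclusion this is Σ_{j=0}^{9} (−1)^j C(9,j)·(9−j)!.
Computing: 362880 − 362880 + 181440 − 60480 + 15120 − 3024 + 504 − 72 + 9 − 1 = 133496.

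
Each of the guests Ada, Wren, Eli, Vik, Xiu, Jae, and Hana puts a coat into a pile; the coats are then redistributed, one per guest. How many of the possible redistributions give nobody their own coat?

Let Aᵢ be the assignments in which guest i gets their own coat. We want the size of the complement of A₁∪…∪A_7.
By inclusion–exclusion this is Σ_{j=0}^{7} (−1)^j C(7,j)·(7−j)!.
Computing: 5040 − 5040 + 2520 − 840 + 210 − 42 + 7 − 1 = 1854.

1854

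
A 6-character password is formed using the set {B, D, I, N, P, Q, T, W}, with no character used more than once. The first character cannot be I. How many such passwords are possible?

The first character has 8−1 = 7 choices (anything except I).
The remaining 5 characters are filled from the other 7 symbols without repetition: 7 × 6 × 5 × 4 × 3 = 2520.
Total: 7 × 2520 = 17640.

17640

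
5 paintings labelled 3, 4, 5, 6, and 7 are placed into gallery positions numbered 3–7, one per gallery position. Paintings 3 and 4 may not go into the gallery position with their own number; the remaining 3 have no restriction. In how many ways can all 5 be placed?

78

Let Aᵢ (for i ∈ {3, 4}) be the placements that put painting i in its forbidden gallery position. Any j of these fix j positions, leaving (5−j)! ways to fill the rest, and there are C(2,j) ways to pick which j.
By inclusion–exclusion, the number of valid placements is Σ_{j=0}^{2} (−1)^j C(2,j)·(5−j)!.
Computing: 120 − 48 + 6 = 78.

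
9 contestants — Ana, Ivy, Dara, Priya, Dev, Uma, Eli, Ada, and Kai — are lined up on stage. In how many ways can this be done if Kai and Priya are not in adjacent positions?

Of the 9! = 362880 arrangements, those with Kai and Priya adjacent number 2 × 8! = 80640 (treat the pair as a block with 2 internal orders).
Complementary counting: 362880 − 80640 = 282240.

282240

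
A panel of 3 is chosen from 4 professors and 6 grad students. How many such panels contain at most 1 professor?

Split by how many professors are chosen (0 through 1).
Sum: C(4,0)·C(6,3) + C(4,1)·C(6,2) = 20 + 60 = 80.

80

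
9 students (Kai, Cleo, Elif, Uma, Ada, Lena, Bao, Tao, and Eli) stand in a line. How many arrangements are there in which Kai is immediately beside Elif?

80640

Place the 7 others and the Kai-Elif pair as 8 objects in a line; the pair has 2 internal arrangements.
So the count is 2·(8)! = 80640.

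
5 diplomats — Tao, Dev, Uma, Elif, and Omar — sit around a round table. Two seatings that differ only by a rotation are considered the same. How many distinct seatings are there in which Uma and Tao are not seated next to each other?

12

All circular seatings of 5 people number (4)! = 24.
Those with Uma next to Tao: fuse the pair into one unit and seat 4 units around a circle — 2·(3)! = 12.
Subtracting, 24 − 12 = 12.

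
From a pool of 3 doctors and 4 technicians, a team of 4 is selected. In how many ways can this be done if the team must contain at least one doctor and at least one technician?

34

Unrestricted: C(7,4) = 35 ways to pick any 4 of the 7.
Subtract selections that omit an entire group: no doctors → C(4,4) = 1; no technicians → C(3,4) = 0.
Both groups omitted at once is impossible, so 35 − 1 = 34.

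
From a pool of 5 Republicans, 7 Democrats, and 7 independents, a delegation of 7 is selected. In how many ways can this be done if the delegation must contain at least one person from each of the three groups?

With no constraint there are C(19,7) = 50388 possible selections.
Selections missing a whole group: no Republicans → C(14,7) = 3432; no Democrats → C(12,7) = 792; no independents → C(12,7) = 792.
Add back selections omitting two groups (i.e. drawn from a single group): C(5,7) + C(7,7) + C(7,7) = 2.
By inclusion–exclusion: 50388 − 5016 + 2 = 45374.

45374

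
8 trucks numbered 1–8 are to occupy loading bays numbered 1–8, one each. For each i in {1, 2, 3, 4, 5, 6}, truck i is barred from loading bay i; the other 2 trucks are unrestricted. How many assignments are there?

Let Aᵢ (for 1 ≤ i ≤ 6) be the placements that put truck i in its forbidden loading bay. Any j of these fix j positions, leaving (8−j)! ways to fill the rest, and there are C(6,j) ways to pick which j.
By inclusion–exclusion, the number of valid placements is Σ_{j=0}^{6} (−1)^j C(6,j)·(8−j)!.
Computing: 40320 − 30240 + 10800 − 2400 + 360 − 36 + 2 = 18806.

18806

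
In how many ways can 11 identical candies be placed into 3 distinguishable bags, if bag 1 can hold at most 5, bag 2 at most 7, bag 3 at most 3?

By stars and bars, unrestricted non-negative solutions to x_1+…+x_3 = 11 number C(11+2,2) = 78.
Subtract solutions that violate a single cap (substitute x_i' = x_i − (cap_i+1)): x_1 ≥ 6 gives C(7,2) = 21; x_2 ≥ 8 gives C(5,2) = 10; x_3 ≥ 4 gives C(9,2) = 36. Together 67.
Add back pairs where two caps are both exceeded: 0 + 3 + 0 = 3.
By inclusion–exclusion the count is 78 − 67 + 3 = 14.

14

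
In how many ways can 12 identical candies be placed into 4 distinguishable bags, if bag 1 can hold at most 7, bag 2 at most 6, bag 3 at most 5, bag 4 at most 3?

130

By stars and bars, unrestricted non-negative solutions to x_1+…+x_4 = 12 number C(12+3,3) = 455.
Subtract solutions that violate a single cap (substitute x_i' = x_i − (cap_i+1)): x_1 ≥ 8 gives C(7,3) = 35; x_2 ≥ 7 gives C(8,3) = 56; x_3 ≥ 6 gives C(9,3) = 84; x_4 ≥ 4 gives C(11,3) = 165. Together 340.
Add back pairs where two caps are both exceeded: 0 + 0 + 1 + 0 + 4 + 10 = 15.
By inclusion–exclusion the count is 455 − 340 + 15 = 130.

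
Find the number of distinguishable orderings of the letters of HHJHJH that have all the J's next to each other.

Treat the 2 copies of J as a single block. The multiset to arrange is then {JJ, H, H, H, H}, 5 items in all.
That gives (5)!/(4!) = 5 arrangements.

5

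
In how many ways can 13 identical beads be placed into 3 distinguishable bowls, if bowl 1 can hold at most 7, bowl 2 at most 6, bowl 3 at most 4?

Without the upper bounds there are C(15,2) = 105 ways to split 13 among 3 bowls.
Subtract solutions that violate a single cap (substitute x_i' = x_i − (cap_i+1)): x_1 ≥ 8 gives C(7,2) = 21; x_2 ≥ 7 gives C(8,2) = 28; x_3 ≥ 5 gives C(10,2) = 45. Together 94.
Add back pairs where two caps are both exceeded: 0 + 1 + 3 = 4.
By inclusion–exclusion the count is 105 − 94 + 4 = 15.

15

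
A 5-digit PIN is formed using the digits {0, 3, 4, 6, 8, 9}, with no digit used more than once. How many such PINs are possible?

With no repetition, fill the 5 digits in order: 6 choices, then 5, down to 2.
That product is 6 × 5 × 4 × 3 × 2 = 720.

720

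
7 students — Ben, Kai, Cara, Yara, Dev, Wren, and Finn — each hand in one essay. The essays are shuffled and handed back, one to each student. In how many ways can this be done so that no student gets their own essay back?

1854

Let Aᵢ be the assignments in which student i gets their own essay. We want the size of the complement of A₁∪…∪A_7.
By inclusion–exclusion this is Σ_{j=0}^{7} (−1)^j C(7,j)·(7−j)!.
Computing: 5040 − 5040 + 2520 − 840 + 210 − 42 + 7 − 1 = 1854.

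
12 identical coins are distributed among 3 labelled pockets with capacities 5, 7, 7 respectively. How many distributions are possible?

33

By stars and bars, unrestricted non-negative solutions to x_1+…+x_3 = 12 number C(12+2,2) = 91.
Subtract solutions that violate a single cap (substitute x_i' = x_i − (cap_i+1)): x_1 ≥ 6 gives C(8,2) = 28; x_2 ≥ 8 gives C(6,2) = 15; x_3 ≥ 8 gives C(6,2) = 15. Together 58.
No two caps can be exceeded simultaneously, so the pair terms are all 0.
By inclusion–exclusion the count is 91 − 58 + 0 = 33.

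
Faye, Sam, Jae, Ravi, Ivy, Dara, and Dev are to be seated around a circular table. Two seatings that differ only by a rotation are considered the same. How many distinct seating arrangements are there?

720

Fix one person's seat to break rotational symmetry; the remaining 6 people can be arranged in (6)! = 720 ways.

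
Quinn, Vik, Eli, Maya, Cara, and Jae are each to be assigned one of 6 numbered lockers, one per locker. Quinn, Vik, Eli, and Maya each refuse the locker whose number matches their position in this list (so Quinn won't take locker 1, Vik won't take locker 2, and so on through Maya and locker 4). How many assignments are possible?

362

Let Aᵢ (for 1 ≤ i ≤ 4) be the placements that put person i in their forbidden locker. Any j of these fix j positions, leaving (6−j)! ways to fill the rest, and there are C(4,j) ways to pick which j.
By inclusion–exclusion, the number of valid placements is Σ_{j=0}^{4} (−1)^j C(4,j)·(6−j)!.
Computing: 720 − 480 + 144 − 24 + 2 = 362.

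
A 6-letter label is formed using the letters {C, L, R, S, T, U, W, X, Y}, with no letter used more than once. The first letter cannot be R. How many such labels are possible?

53760

The first letter has 9−1 = 8 choices (anything except R).
The remaining 5 letters are filled from the other 8 symbols without repetition: 8 × 7 × 6 × 5 × 4 = 6720.
Total: 8 × 6720 = 53760.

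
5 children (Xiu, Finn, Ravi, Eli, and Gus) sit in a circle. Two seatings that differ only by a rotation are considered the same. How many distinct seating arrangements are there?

24

Seat Xiu anywhere (absorbing the rotational symmetry), then permute the other 4: (4)! = 24.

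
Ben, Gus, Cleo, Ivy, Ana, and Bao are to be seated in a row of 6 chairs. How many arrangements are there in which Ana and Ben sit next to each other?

Place the 4 others and the Ana-Ben pair as 5 objects in a line; the pair has 2 internal arrangements.
So the count is 2·(5)! = 240.

240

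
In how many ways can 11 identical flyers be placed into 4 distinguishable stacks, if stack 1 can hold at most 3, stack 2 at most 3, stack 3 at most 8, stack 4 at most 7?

By stars and bars, unrestricted non-negative solutions to x_1+…+x_4 = 11 number C(11+3,3) = 364.
Subtract solutions that violate a single cap (substitute x_i' = x_i − (cap_i+1)): x_1 ≥ 4 gives C(10,3) = 120; x_2 ≥ 4 gives C(10,3) = 120; x_3 ≥ 9 gives C(5,3) = 10; x_4 ≥ 8 gives C(6,3) = 20. Together 270.
Add back pairs where two caps are both exceeded: 20 + 0 + 0 + 0 + 0 + 0 = 20.
By inclusion–exclusion the count is 364 − 270 + 20 = 114.

114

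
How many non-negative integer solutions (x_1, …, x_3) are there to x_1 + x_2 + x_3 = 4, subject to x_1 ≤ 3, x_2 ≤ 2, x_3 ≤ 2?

Without the upper bounds there are C(6,2) = 15 ways to split 4 among 3 variables.
Subtract solutions that violate a single cap (substitute x_i' = x_i − (cap_i+1)): x_1 ≥ 4 gives C(2,2) = 1; x_2 ≥ 3 gives C(3,2) = 3; x_3 ≥ 3 gives C(3,2) = 3. Together 7.
No two caps can be exceeded simultaneously, so the pair terms are all 0.
By inclusion–exclusion the count is 15 − 7 + 0 = 8.

8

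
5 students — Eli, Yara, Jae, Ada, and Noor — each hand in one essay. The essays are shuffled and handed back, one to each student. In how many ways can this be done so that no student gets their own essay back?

44

This is the derangement count D_5: permutations of 5 items with no fixed point.
By inclusion–exclusion this is Σ_{j=0}^{5} (−1)^j C(5,j)·(5−j)!.
Computing: 120 − 120 + 60 − 20 + 5 − 1 = 44.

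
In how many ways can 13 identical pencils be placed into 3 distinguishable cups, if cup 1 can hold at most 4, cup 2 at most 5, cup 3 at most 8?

15

Without the upper bounds there are C(15,2) = 105 ways to split 13 among 3 cups.
Subtract solutions that violate a single cap (substitute x_i' = x_i − (cap_i+1)): x_1 ≥ 5 gives C(10,2) = 45; x_2 ≥ 6 gives C(9,2) = 36; x_3 ≥ 9 gives C(6,2) = 15. Together 96.
Add back pairs where two caps are both exceeded: 6 + 0 + 0 = 6.
By inclusion–exclusion the count is 105 − 96 + 6 = 15.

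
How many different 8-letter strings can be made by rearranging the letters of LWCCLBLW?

Letter multiplicities in LWCCLBLW: B×1, C×2, L×3, W×2.
So there are 8! / (3!·2!·2!) = 1680 distinguishable arrangements.

1680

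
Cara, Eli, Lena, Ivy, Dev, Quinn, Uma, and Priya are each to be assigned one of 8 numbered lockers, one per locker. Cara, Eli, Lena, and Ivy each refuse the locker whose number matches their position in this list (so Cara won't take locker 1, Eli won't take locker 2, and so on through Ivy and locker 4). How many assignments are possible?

Let Aᵢ (for 1 ≤ i ≤ 4) be the placements that put person i in their forbidden locker. Any j of these fix j positions, leaving (8−j)! ways to fill the rest, and there are C(4,j) ways to pick which j.
By inclusion–exclusion, the number of valid placements is Σ_{j=0}^{4} (−1)^j C(4,j)·(8−j)!.
Computing: 40320 − 20160 + 4320 − 480 + 24 = 24024.

24024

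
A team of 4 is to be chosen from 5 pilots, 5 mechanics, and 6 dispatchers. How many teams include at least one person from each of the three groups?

975

Unrestricted: C(16,4) = 1820 ways to pick any 4 of the 16.
Selections missing a whole group: no pilots → C(11,4) = 330; no mechanics → C(11,4) = 330; no dispatchers → C(10,4) = 210.
Add back selections omitting two groups (i.e. drawn from a single group): C(5,4) + C(5,4) + C(6,4) = 25.
By inclusion–exclusion: 1820 − 870 + 25 = 975.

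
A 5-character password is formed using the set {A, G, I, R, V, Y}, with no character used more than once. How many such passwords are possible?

720

This is a permutation of 5 out of 6: P(6,5) = 6!/1!.
6 × 5 × 4 × 3 × 2 = 720.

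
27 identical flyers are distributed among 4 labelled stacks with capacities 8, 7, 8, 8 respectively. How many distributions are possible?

35

By stars and bars, unrestricted non-negative solutions to x_1+…+x_4 = 27 number C(27+3,3) = 4060.
Subtract solutions that violate a single cap (substitute x_i' = x_i − (cap_i+1)): x_1 ≥ 9 gives C(21,3) = 1330; x_2 ≥ 8 gives C(22,3) = 1540; x_3 ≥ 9 gives C(21,3) = 1330; x_4 ≥ 9 gives C(21,3) = 1330. Together 5530.
Add back pairs where two caps are both exceeded: 286 + 220 + 220 + 286 + 286 + 220 = 1518.
Subtract triples: 4 + 4 + 1 + 4 = 13.
By inclusion–exclusion the count is 4060 − 5530 + 1518 − 13 = 35.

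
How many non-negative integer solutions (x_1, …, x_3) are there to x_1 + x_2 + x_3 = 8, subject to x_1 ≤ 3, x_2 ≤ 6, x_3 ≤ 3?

By stars and bars, unrestricted non-negative solutions to x_1+…+x_3 = 8 number C(8+2,2) = 45.
Subtract solutions that violate a single cap (substitute x_i' = x_i − (cap_i+1)): x_1 ≥ 4 gives C(6,2) = 15; x_2 ≥ 7 gives C(3,2) = 3; x_3 ≥ 4 gives C(6,2) = 15. Together 33.
Add back pairs where two caps are both exceeded: 0 + 1 + 0 = 1.
By inclusion–exclusion the count is 45 − 33 + 1 = 13.

13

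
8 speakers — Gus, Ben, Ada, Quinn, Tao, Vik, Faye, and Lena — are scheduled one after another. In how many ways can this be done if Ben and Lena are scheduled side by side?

10080

Place the 6 others and the Ben-Lena pair as 7 objects in a line; the pair has 2 internal arrangements.
That gives 2 × 7! = 2 × 5040 = 10080.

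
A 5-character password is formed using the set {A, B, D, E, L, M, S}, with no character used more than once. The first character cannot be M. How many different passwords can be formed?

2160

The first character has 7−1 = 6 choices (anything except M).
The remaining 4 characters are filled from the other 6 symbols without repetition: 6 × 5 × 4 × 3 = 360.
Total: 6 × 360 = 2160.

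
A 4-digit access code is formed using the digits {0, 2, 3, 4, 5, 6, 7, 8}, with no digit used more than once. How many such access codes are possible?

1680

With no repetition, fill the 4 digits in order: 8 choices, then 7, down to 5.
8 × 7 × 6 × 5 = 1680.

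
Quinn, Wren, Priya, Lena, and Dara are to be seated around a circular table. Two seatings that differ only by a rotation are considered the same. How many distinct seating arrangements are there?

24

Seat Quinn anywhere (absorbing the rotational symmetry), then permute the other 4: (4)! = 24.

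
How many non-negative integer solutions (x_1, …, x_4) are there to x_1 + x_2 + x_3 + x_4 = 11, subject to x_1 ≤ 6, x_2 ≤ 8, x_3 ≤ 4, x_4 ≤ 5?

180

Ignoring the caps, the number of non-negative solutions to x_1+…+x_4 = 11 is C(14,3) = 364.
Subtract solutions that violate a single cap (substitute x_i' = x_i − (cap_i+1)): x_1 ≥ 7 gives C(7,3) = 35; x_2 ≥ 9 gives C(5,3) = 10; x_3 ≥ 5 gives C(9,3) = 84; x_4 ≥ 6 gives C(8,3) = 56. Together 185.
Add back pairs where two caps are both exceeded: 0 + 0 + 0 + 0 + 0 + 1 = 1.
By inclusion–exclusion the count is 364 − 185 + 1 = 180.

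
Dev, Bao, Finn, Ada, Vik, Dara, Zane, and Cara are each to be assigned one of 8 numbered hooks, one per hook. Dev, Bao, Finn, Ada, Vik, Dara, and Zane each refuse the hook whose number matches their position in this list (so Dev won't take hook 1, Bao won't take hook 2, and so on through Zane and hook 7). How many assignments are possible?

Let Aᵢ (for 1 ≤ i ≤ 7) be the placements that put person i in their forbidden hook. Any j of these fix j positions, leaving (8−j)! ways to fill the rest, and there are C(7,j) ways to pick which j.
By inclusion–exclusion, the number of valid placements is Σ_{j=0}^{7} (−1)^j C(7,j)·(8−j)!.
Computing: 40320 − 35280 + 15120 − 4200 + 840 − 126 + 14 − 1 = 16687.

16687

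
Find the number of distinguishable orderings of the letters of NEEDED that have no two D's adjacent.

40

There are 6!/(3!·2!) = 60 arrangements of NEEDED in total.
Arrangements with the D's together: treat DD as one letter, giving (5)!/(3!) = 20.
Hence 60 − 20 = 40.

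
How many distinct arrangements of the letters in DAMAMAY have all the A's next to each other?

Treat the 3 copies of A as a single block. The multiset to arrange is then {AAA, D, M, M, Y}, 5 items in all.
That gives (5)!/(2!) = 60 arrangements.

60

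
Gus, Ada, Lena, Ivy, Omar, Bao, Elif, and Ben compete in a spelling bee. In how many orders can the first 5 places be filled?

There are 8 choices for 1st place, 7 for 2nd, and so on down to 4 for position 5.
That gives 8 × 7 × 6 × 5 × 4 = 6720.

6720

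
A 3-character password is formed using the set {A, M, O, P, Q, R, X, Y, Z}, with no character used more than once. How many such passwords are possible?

This is a permutation of 3 out of 9: P(9,3) = 9!/6!.
That product is 9 × 8 × 7 = 504.

504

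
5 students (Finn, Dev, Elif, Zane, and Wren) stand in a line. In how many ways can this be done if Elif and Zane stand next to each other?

48

Glue Elif and Zane into one block (2 internal orders), leaving 4 units to arrange in a row.
So the count is 2·(4)! = 48.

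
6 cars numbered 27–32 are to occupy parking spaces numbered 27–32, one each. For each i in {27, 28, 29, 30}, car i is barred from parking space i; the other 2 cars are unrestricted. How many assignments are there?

362

Let Aᵢ (for 27 ≤ i ≤ 30) be the placements that put car i in its forbidden parking space. Any j of these fix j positions, leaving (6−j)! ways to fill the rest, and there are C(4,j) ways to pick which j.
By inclusion–exclusion, the number of valid placements is Σ_{j=0}^{4} (−1)^j C(4,j)·(6−j)!.
Computing: 720 − 480 + 144 − 24 + 2 = 362.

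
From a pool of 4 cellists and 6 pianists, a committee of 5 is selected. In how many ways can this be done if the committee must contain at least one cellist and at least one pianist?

246

Total 5-person selections from all 10: C(10,5) = 252.
Selections missing a whole group: no cellists → C(6,5) = 6; no pianists → C(4,5) = 0.
Both groups omitted at once is impossible, so 252 − 6 = 246.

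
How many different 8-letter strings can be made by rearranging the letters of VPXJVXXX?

Letter multiplicities in VPXJVXXX: J×1, P×1, V×2, X×4.
So there are 8! / (4!·2!) = 840 distinguishable arrangements.

840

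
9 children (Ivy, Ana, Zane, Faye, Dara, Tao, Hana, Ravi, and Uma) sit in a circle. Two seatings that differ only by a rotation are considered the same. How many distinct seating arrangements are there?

40320

Fix one person's seat to break rotational symmetry; the remaining 8 people can be arranged in (8)! = 40320 ways.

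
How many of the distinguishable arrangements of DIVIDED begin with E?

60

Fix E in the first position and arrange the remaining 6 letters.
Those 6 letters have D appearing 3 times and I appearing twice, giving (6)!/(3!·2!) = 60.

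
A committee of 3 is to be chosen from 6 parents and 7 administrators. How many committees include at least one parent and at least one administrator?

With no constraint there are C(13,3) = 286 possible selections.
Selections missing a whole group: no parents → C(7,3) = 35; no administrators → C(6,3) = 20.
Both groups omitted at once is impossible, so 286 − 55 = 231.

231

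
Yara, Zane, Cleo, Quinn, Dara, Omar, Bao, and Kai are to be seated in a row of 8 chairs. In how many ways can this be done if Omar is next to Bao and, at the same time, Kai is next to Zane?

Treat {Omar,Bao} as one block (2 orders) and {Kai,Zane} as another (2 orders).
That leaves 6 units to arrange: 2 × 2 × 6! = 4 × 720 = 2880.

2880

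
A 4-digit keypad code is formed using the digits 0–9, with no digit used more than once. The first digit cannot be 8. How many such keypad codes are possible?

The first digit has 10−1 = 9 choices (anything except 8).
The remaining 3 digits are filled from the other 9 symbols without repetition: 9 × 8 × 7 = 504.
Total: 9 × 504 = 4536.

4536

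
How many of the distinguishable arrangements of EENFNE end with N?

With the last slot taken by N, it remains to arrange the other 5 letters (EEFNE).
Those 5 letters have E appearing 3 times, giving (5)!/(3!) = 20.

20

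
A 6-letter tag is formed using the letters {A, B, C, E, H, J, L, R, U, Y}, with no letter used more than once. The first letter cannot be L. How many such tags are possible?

136080

The first letter has 10−1 = 9 choices (anything except L).
The remaining 5 letters are filled from the other 9 symbols without repetition: 9 × 8 × 7 × 6 × 5 = 15120.
Total: 9 × 15120 = 136080.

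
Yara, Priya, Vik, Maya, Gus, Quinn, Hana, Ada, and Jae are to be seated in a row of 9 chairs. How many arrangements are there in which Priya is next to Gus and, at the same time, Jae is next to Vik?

Treat {Priya,Gus} as one block (2 orders) and {Jae,Vik} as another (2 orders).
That leaves 7 units to arrange: 2 × 2 × 7! = 4 × 5040 = 20160.

20160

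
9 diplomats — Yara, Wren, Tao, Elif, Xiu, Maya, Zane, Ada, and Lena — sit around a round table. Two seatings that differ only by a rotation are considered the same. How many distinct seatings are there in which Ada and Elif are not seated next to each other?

All circular seatings of 9 people number (8)! = 40320.
Those with Ada next to Elif: fuse the pair into one unit and seat 8 units around a circle — 2·(7)! = 10080.
Subtracting, 40320 − 10080 = 30240.

30240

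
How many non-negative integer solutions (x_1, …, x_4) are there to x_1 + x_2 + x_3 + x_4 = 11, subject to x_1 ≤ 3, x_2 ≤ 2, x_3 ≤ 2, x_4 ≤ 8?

26

By stars and bars, unrestricted non-negative solutions to x_1+…+x_4 = 11 number C(11+3,3) = 364.
Subtract solutions that violate a single cap (substitute x_i' = x_i − (cap_i+1)): x_1 ≥ 4 gives C(10,3) = 120; x_2 ≥ 3 gives C(11,3) = 165; x_3 ≥ 3 gives C(11,3) = 165; x_4 ≥ 9 gives C(5,3) = 10. Together 460.
Add back pairs where two caps are both exceeded: 35 + 35 + 0 + 56 + 0 + 0 = 126.
Subtract triples: 4 + 0 + 0 + 0 = 4.
By inclusion–exclusion the count is 364 − 460 + 126 − 4 = 26.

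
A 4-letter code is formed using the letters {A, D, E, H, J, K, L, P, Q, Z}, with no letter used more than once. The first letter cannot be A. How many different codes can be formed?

4536

The first letter has 10−1 = 9 choices (anything except A).
The remaining 3 letters are filled from the other 9 symbols without repetition: 9 × 8 × 7 = 504.
Total: 9 × 504 = 4536.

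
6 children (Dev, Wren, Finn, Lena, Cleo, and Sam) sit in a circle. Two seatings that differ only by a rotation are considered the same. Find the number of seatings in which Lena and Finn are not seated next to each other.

All circular seatings of 6 people number (5)! = 120.
Seatings with Lena beside Finn: treat them as a block with 2 internal orders, giving 2 × (4)! = 48.
Subtracting, 120 − 48 = 72.

72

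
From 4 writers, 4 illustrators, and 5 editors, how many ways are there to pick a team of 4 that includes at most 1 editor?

350

Split by how many editors are chosen (0 through 1).
Sum: C(5,0)·C(8,4) + C(5,1)·C(8,3) = 70 + 280 = 350.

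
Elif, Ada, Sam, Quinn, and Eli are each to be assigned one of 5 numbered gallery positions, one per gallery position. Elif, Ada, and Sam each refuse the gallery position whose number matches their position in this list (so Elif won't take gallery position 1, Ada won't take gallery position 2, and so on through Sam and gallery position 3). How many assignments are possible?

Let Aᵢ (for i ∈ {1, 2, 3}) be the placements that put person i in their forbidden gallery position. Any j of these fix j positions, leaving (5−j)! ways to fill the rest, and there are C(3,j) ways to pick which j.
By inclusion–exclusion, the number of valid placements is Σ_{j=0}^{3} (−1)^j C(3,j)·(5−j)!.
Computing: 120 − 72 + 18 − 2 = 64.

64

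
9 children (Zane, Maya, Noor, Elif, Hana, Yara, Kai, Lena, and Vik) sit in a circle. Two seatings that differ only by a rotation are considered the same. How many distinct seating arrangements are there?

Seat Zane anywhere (absorbing the rotational symmetry), then permute the other 8: (8)! = 40320.

40320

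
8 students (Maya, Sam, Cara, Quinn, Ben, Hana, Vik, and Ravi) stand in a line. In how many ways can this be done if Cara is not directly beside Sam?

Of the 8! = 40320 arrangements, those with Cara and Sam adjacent number 2 × 7! = 10080 (treat the pair as a block with 2 internal orders).
Complementary counting: 40320 − 10080 = 30240.

30240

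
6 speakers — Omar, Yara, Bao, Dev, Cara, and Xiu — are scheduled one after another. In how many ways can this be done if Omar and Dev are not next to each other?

480

Of the 6! = 720 arrangements, those with Omar and Dev adjacent number 2 × 5! = 240 (treat the pair as a block with 2 internal orders).
So 720 − 240 = 480 arrangements keep them apart.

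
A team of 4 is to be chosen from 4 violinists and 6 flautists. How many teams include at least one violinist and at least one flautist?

194

Unrestricted: C(10,4) = 210 ways to pick any 4 of the 10.
Selections missing a whole group: no violinists → C(6,4) = 15; no flautists → C(4,4) = 1.
Both groups omitted at once is impossible, so 210 − 16 = 194.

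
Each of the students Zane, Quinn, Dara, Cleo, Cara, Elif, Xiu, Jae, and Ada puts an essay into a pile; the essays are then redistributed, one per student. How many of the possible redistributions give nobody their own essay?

Count assignments avoiding every fixed point. For any j of the 9 students fixed to their own essay, the other 9−j can be arranged in (9−j)! ways.
By inclusion–exclusion this is Σ_{j=0}^{9} (−1)^j C(9,j)·(9−j)!.
Computing: 362880 − 362880 + 181440 − 60480 + 15120 − 3024 + 504 − 72 + 9 − 1 = 133496.

133496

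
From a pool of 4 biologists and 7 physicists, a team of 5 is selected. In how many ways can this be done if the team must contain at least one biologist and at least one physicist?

441

With no constraint there are C(11,5) = 462 possible selections.
Subtract selections that omit an entire group: no biologists → C(7,5) = 21; no physicists → C(4,5) = 0.
Both groups omitted at once is impossible, so 462 − 21 = 441.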